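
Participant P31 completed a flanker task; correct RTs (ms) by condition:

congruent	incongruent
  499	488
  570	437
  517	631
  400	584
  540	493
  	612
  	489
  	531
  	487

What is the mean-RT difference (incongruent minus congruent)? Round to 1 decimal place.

M(congruent) = 2526/5 = 505.200
M(incongruent) = 4752/9 = 528.000
Difference = 528.000 − 505.200 = 22.800 ms

22.8 ms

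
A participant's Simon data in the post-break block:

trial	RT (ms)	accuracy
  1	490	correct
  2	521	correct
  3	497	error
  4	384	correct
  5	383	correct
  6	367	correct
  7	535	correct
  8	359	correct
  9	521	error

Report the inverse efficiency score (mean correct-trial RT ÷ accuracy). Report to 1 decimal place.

558.2 ms

Correct trials (n=7): 490, 521, 384, 383, 367, 535, 359
Mean correct RT = 3039/7 = 434.1429 ms
Proportion correct = 7/9
IES = 434.1429 / (7/9) = 558.184 ms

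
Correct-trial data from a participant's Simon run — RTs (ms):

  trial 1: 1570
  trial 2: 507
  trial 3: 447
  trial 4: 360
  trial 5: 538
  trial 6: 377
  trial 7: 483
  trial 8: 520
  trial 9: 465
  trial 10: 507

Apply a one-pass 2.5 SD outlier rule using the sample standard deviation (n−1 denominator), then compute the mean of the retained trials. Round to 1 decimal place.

467.1 ms

n = 10, ΣRT = 5774, M = 577.400
Σ(x−M)² = 1125986.40; s = √(1125986.40/9) = 353.708
Cutoffs: 577.400 ± 2.5·353.708 → [-306.9, 1461.7]
Outside: 1570 → excluded.
Retained (n=9): Σ = 4204, mean = 4204/9 = 467.111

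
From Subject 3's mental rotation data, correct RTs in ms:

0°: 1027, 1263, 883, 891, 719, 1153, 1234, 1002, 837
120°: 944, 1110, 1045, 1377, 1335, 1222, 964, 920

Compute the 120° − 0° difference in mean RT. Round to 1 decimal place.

113.6 ms

M(0°) = 9009/9 = 1001.000
M(120°) = 8917/8 = 1114.625
Difference = 1114.625 − 1001.000 = 113.625 ms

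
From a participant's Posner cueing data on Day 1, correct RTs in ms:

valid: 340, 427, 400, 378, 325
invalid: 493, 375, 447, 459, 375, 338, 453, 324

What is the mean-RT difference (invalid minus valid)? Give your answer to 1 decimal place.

34.0 ms

M(valid) = 1870/5 = 374.000
M(invalid) = 3264/8 = 408.000
Difference = 408.000 − 374.000 = 34.000 ms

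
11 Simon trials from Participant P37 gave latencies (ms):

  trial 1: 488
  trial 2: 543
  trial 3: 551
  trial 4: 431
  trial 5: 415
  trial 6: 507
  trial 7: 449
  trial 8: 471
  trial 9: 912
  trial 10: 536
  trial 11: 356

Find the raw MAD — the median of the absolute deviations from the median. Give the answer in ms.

Sorted: 356, 415, 431, 449, 471, 488, 507, 536, 543, 551, 912 → median = 488
|x − 488|: 0, 55, 63, 57, 73, 19, 39, 17, 424, 48, 132
Sorted deviations: 0, 17, 19, 39, 48, 55, 57, 63, 73, 132, 424 → MAD = 55

55 ms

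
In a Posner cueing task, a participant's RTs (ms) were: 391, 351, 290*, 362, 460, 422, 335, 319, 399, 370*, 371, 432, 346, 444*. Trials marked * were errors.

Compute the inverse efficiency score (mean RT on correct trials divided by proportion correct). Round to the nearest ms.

485 ms

Correct trials (n=11): 391, 351, 362, 460, 422, 335, 319, 399, 371, 432, 346
Mean correct RT = 4188/11 = 380.7273 ms
Proportion correct = 11/14
IES = 380.7273 / (11/14) = 484.562 ms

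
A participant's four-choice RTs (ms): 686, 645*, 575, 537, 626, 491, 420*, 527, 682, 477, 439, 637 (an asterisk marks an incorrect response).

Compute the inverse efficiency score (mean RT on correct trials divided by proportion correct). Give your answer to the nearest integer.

Correct trials (n=10): 686, 575, 537, 626, 491, 527, 682, 477, 439, 637
Mean correct RT = 5677/10 = 567.7000 ms
Proportion correct = 10/12
IES = 567.7000 / (10/12) = 681.240 ms

681 ms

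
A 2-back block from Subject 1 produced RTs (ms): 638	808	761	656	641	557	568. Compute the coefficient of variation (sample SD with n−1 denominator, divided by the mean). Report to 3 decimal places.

0.141

n = 7, Σ = 4629, M = 661.2857
Σ(x−M)² = 52027.429; s = √(52027.429/6) = 93.1195
CV = 93.1195 / 661.2857 = 0.14082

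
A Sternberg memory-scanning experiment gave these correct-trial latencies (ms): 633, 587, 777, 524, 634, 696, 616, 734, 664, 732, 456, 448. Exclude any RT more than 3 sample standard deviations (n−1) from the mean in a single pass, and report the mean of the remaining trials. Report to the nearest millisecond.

625 ms

n = 12, ΣRT = 7501, M = 625.083
Σ(x−M)² = 124756.92; s = √(124756.92/11) = 106.497
Cutoffs: 625.083 ± 3·106.497 → [305.6, 944.6]
No RTs fall outside the cutoffs; all 12 retained. Mean = 7501/12 = 625.083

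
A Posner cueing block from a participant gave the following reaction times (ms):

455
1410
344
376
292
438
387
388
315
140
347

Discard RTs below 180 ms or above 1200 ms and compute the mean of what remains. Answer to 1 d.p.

Excluded: 140, 1410
Retained (n=9): Σ = 3342
Mean = 3342/9 = 371.3333

371.3 ms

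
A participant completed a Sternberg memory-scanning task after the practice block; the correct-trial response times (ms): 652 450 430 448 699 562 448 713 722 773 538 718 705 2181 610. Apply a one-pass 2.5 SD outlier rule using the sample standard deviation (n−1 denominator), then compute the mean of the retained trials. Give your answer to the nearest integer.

n = 15, ΣRT = 10649, M = 709.933
Σ(x−M)² = 2516312.93; s = √(2516312.93/14) = 423.954
Cutoffs: 709.933 ± 2.5·423.954 → [-350.0, 1769.8]
Outside: 2181 → excluded.
Retained (n=14): Σ = 8468, mean = 8468/14 = 604.857

605 ms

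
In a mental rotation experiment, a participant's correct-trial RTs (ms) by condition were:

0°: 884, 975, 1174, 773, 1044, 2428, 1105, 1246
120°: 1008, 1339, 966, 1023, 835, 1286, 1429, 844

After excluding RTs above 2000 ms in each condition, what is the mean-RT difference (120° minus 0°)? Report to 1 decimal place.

62.5 ms

0°: exclude 2428
M(0°) = 7201/7 = 1028.714
M(120°) = 8730/8 = 1091.250
Difference = 1091.250 − 1028.714 = 62.536 ms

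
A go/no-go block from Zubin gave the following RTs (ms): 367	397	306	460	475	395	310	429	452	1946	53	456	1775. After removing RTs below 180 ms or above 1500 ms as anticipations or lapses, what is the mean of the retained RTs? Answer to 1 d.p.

Excluded: 53, 1775, 1946
Retained (n=10): Σ = 4047
Mean = 4047/10 = 404.7000

404.7 ms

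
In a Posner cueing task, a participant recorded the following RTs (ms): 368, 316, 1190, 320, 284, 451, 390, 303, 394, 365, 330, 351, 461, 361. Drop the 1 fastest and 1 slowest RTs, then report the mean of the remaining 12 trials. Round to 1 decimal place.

367.5 ms

Sorted: 284, 303, 316, 320, 330, 351, 361, 365, 368, 390, 394, 451, 461, 1190
Drop lowest 1 (284) and highest 1 (1190)
Remaining (n=12): Σ = 4410, mean = 4410/12 = 367.500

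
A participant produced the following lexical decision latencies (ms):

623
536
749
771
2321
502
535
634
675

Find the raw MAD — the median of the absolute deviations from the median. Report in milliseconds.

Sorted: 502, 535, 536, 623, 634, 675, 749, 771, 2321 → median = 634
|x − 634|: 11, 98, 115, 137, 1687, 132, 99, 0, 41
Sorted deviations: 0, 11, 41, 98, 99, 115, 132, 137, 1687 → MAD = 99

99 ms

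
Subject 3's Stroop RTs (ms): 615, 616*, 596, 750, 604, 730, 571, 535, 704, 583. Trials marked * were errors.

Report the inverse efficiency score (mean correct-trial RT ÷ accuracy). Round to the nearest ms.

Correct trials (n=9): 615, 596, 750, 604, 730, 571, 535, 704, 583
Mean correct RT = 5688/9 = 632.0000 ms
Proportion correct = 9/10
IES = 632.0000 / (9/10) = 702.222 ms

702 ms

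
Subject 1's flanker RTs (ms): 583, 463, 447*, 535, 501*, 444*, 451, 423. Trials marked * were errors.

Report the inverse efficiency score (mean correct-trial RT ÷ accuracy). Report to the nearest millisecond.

786 ms

Correct trials (n=5): 583, 463, 535, 451, 423
Mean correct RT = 2455/5 = 491.0000 ms
Proportion correct = 5/8
IES = 491.0000 / (5/8) = 785.600 ms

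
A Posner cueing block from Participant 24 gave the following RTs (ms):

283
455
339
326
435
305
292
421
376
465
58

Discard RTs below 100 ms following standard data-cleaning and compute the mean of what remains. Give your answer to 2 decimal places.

Excluded: 58
Retained (n=10): Σ = 3697
Mean = 3697/10 = 369.7000

369.70 ms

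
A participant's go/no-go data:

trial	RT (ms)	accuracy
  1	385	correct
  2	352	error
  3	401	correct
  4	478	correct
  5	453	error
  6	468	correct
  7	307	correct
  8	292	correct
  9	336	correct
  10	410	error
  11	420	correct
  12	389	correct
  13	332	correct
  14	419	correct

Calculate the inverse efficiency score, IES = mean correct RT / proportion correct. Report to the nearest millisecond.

489 ms

Correct trials (n=11): 385, 401, 478, 468, 307, 292, 336, 420, 389, 332, 419
Mean correct RT = 4227/11 = 384.2727 ms
Proportion correct = 11/14
IES = 384.2727 / (11/14) = 489.074 ms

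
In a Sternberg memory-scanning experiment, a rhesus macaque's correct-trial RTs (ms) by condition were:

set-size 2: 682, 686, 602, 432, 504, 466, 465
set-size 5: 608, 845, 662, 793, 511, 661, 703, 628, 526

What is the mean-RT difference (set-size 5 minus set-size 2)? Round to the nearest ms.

M(set-size 2) = 3837/7 = 548.143
M(set-size 5) = 5937/9 = 659.667
Difference = 659.667 − 548.143 = 111.524 ms

112 ms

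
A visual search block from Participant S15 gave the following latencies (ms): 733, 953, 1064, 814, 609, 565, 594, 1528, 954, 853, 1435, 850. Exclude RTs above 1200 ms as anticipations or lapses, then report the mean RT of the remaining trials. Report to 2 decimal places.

798.90 ms

Excluded: 1435, 1528
Retained (n=10): Σ = 7989
Mean = 7989/10 = 798.9000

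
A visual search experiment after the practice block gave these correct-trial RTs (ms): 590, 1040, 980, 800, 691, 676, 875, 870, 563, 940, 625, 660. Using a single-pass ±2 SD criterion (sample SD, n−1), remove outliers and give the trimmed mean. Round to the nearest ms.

776 ms

n = 12, ΣRT = 9310, M = 775.833
Σ(x−M)² = 290867.67; s = √(290867.67/11) = 162.612
Cutoffs: 775.833 ± 2·162.612 → [450.6, 1101.1]
No RTs fall outside the cutoffs; all 12 retained. Mean = 9310/12 = 775.833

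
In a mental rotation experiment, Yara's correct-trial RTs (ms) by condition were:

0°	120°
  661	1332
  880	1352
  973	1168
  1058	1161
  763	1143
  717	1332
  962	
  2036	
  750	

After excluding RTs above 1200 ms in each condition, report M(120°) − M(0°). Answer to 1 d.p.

0°: exclude 2036
120°: exclude 1332, 1352, 1332
M(0°) = 6764/8 = 845.500
M(120°) = 3472/3 = 1157.333
Difference = 1157.333 − 845.500 = 311.833 ms

311.8 ms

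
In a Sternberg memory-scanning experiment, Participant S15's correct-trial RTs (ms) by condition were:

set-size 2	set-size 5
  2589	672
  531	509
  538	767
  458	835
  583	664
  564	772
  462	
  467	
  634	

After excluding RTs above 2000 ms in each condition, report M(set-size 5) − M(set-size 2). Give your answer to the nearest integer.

set-size 2: exclude 2589
M(set-size 2) = 4237/8 = 529.625
M(set-size 5) = 4219/6 = 703.167
Difference = 703.167 − 529.625 = 173.542 ms

174 ms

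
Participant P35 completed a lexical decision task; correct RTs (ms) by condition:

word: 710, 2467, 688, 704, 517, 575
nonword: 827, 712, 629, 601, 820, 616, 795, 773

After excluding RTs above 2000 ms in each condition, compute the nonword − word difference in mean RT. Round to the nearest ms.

word: exclude 2467
M(word) = 3194/5 = 638.800
M(nonword) = 5773/8 = 721.625
Difference = 721.625 − 638.800 = 82.825 ms

83 ms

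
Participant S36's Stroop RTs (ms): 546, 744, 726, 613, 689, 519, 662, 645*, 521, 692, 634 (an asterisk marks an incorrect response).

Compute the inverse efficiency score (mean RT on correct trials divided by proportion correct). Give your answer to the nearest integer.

Correct trials (n=10): 546, 744, 726, 613, 689, 519, 662, 521, 692, 634
Mean correct RT = 6346/10 = 634.6000 ms
Proportion correct = 10/11
IES = 634.6000 / (10/11) = 698.060 ms

698 ms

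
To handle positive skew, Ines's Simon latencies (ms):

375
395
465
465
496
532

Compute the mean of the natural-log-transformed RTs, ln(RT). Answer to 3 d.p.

6.112

ln(RT): 5.9269, 5.9789, 6.1420, 6.1420, 6.2066, 6.2766
Σ ln(RT) = 36.6731
Mean = 36.6731/6 = 6.11218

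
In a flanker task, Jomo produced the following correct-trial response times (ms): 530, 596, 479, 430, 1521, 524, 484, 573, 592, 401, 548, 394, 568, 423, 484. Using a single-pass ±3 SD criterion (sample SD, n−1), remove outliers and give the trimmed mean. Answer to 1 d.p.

501.9 ms

n = 15, ΣRT = 8547, M = 569.800
Σ(x−M)² = 1033592.40; s = √(1033592.40/14) = 271.713
Cutoffs: 569.800 ± 3·271.713 → [-245.3, 1384.9]
Outside: 1521 → excluded.
Retained (n=14): Σ = 7026, mean = 7026/14 = 501.857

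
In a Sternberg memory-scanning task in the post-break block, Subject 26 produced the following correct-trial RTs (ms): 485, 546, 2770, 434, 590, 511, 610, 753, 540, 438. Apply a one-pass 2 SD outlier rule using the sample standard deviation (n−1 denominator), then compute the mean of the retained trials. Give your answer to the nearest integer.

n = 10, ΣRT = 7677, M = 767.700
Σ(x−M)² = 4532738.10; s = √(4532738.10/9) = 709.674
Cutoffs: 767.700 ± 2·709.674 → [-651.6, 2187.0]
Outside: 2770 → excluded.
Retained (n=9): Σ = 4907, mean = 4907/9 = 545.222

545 ms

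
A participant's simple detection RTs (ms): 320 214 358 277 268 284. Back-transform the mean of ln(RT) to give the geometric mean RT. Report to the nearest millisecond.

ln(RT): 5.7683, 5.3660, 5.8805, 5.6240, 5.5910, 5.6490
Mean ln(RT) = 33.8788/6 = 5.64647
Geometric mean = exp(5.64647) = 283.29 ms

283 ms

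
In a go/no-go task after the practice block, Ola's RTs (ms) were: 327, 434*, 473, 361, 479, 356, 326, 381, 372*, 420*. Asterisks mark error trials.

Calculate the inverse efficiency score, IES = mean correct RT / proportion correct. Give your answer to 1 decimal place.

551.6 ms

Correct trials (n=7): 327, 473, 361, 479, 356, 326, 381
Mean correct RT = 2703/7 = 386.1429 ms
Proportion correct = 7/10
IES = 386.1429 / (7/10) = 551.633 ms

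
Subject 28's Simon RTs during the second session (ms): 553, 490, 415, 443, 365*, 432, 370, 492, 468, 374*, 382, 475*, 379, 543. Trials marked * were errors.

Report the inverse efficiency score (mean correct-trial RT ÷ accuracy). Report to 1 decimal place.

Correct trials (n=11): 553, 490, 415, 443, 432, 370, 492, 468, 382, 379, 543
Mean correct RT = 4967/11 = 451.5455 ms
Proportion correct = 11/14
IES = 451.5455 / (11/14) = 574.694 ms

574.7 ms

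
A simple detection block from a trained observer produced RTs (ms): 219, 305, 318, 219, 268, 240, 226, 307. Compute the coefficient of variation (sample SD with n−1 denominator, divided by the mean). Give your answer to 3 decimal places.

0.161

n = 8, Σ = 2102, M = 262.7500
Σ(x−M)² = 12519.500; s = √(12519.500/7) = 42.2907
CV = 42.2907 / 262.7500 = 0.16095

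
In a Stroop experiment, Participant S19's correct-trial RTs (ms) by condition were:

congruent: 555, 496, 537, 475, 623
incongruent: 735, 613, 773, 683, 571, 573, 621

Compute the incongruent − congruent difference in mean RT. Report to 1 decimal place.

115.5 ms

M(congruent) = 2686/5 = 537.200
M(incongruent) = 4569/7 = 652.714
Difference = 652.714 − 537.200 = 115.514 ms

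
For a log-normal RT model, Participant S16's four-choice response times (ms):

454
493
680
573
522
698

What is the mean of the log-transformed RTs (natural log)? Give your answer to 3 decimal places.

6.333

ln(RT): 6.1181, 6.2005, 6.5221, 6.3509, 6.2577, 6.5482
Σ ln(RT) = 37.9975
Mean = 37.9975/6 = 6.33291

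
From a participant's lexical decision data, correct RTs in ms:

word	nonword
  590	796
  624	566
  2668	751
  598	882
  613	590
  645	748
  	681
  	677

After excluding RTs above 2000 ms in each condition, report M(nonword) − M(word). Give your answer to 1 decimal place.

word: exclude 2668
M(word) = 3070/5 = 614.000
M(nonword) = 5691/8 = 711.375
Difference = 711.375 − 614.000 = 97.375 ms

97.4 ms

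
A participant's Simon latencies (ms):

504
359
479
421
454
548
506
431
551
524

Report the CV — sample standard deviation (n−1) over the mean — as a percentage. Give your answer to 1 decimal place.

n = 10, Σ = 4777, M = 477.7000
Σ(x−M)² = 34000.100; s = √(34000.100/9) = 61.4637
CV = 61.4637 / 477.7000 = 0.12867 = 12.867%

12.9%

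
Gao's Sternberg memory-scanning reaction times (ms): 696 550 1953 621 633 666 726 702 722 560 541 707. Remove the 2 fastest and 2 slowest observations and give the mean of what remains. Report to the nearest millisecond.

663 ms

Sorted: 541, 550, 560, 621, 633, 666, 696, 702, 707, 722, 726, 1953
Drop lowest 2 (541, 550) and highest 2 (726, 1953)
Remaining (n=8): Σ = 5307, mean = 5307/8 = 663.375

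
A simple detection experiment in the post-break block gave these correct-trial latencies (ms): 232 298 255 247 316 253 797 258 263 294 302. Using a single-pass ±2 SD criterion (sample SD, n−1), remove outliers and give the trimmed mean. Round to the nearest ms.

272 ms

n = 11, ΣRT = 3515, M = 319.545
Σ(x−M)² = 257906.73; s = √(257906.73/10) = 160.595
Cutoffs: 319.545 ± 2·160.595 → [-1.6, 640.7]
Outside: 797 → excluded.
Retained (n=10): Σ = 2718, mean = 2718/10 = 271.800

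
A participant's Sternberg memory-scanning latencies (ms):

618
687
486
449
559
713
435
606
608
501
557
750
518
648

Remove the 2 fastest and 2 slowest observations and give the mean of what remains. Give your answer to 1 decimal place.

Sorted: 435, 449, 486, 501, 518, 557, 559, 606, 608, 618, 648, 687, 713, 750
Drop lowest 2 (435, 449) and highest 2 (713, 750)
Remaining (n=10): Σ = 5788, mean = 5788/10 = 578.800

578.8 ms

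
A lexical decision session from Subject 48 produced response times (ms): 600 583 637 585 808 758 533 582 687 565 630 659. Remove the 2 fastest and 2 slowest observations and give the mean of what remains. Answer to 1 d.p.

620.4 ms

Sorted: 533, 565, 582, 583, 585, 600, 630, 637, 659, 687, 758, 808
Drop lowest 2 (533, 565) and highest 2 (758, 808)
Remaining (n=8): Σ = 4963, mean = 4963/8 = 620.375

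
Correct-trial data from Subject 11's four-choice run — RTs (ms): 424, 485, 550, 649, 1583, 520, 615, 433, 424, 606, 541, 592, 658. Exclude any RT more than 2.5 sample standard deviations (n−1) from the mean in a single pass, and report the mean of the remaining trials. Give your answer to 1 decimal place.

541.4 ms

n = 13, ΣRT = 8080, M = 621.538
Σ(x−M)² = 1081795.23; s = √(1081795.23/12) = 300.249
Cutoffs: 621.538 ± 2.5·300.249 → [-129.1, 1372.2]
Outside: 1583 → excluded.
Retained (n=12): Σ = 6497, mean = 6497/12 = 541.417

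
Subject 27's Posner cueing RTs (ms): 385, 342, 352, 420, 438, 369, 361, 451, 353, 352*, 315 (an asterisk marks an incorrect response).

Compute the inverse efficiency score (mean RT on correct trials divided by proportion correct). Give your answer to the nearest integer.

416 ms

Correct trials (n=10): 385, 342, 352, 420, 438, 369, 361, 451, 353, 315
Mean correct RT = 3786/10 = 378.6000 ms
Proportion correct = 10/11
IES = 378.6000 / (10/11) = 416.460 ms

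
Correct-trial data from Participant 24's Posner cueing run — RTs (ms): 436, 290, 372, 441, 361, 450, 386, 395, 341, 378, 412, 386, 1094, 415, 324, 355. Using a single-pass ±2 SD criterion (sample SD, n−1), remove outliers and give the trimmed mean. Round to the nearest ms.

n = 16, ΣRT = 6836, M = 427.250
Σ(x−M)² = 502189.00; s = √(502189.00/15) = 182.973
Cutoffs: 427.250 ± 2·182.973 → [61.3, 793.2]
Outside: 1094 → excluded.
Retained (n=15): Σ = 5742, mean = 5742/15 = 382.800

383 ms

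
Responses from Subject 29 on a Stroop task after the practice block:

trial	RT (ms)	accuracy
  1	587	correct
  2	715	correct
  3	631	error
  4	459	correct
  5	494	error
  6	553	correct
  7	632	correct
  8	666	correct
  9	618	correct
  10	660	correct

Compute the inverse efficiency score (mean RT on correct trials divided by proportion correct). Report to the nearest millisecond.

764 ms

Correct trials (n=8): 587, 715, 459, 553, 632, 666, 618, 660
Mean correct RT = 4890/8 = 611.2500 ms
Proportion correct = 8/10
IES = 611.2500 / (8/10) = 764.062 ms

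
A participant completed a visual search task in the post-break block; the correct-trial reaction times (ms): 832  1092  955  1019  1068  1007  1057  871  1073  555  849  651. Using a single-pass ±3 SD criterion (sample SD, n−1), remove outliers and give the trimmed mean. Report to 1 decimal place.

919.1 ms

n = 12, ΣRT = 11029, M = 919.083
Σ(x−M)² = 333022.92; s = √(333022.92/11) = 173.997
Cutoffs: 919.083 ± 3·173.997 → [397.1, 1441.1]
No RTs fall outside the cutoffs; all 12 retained. Mean = 11029/12 = 919.083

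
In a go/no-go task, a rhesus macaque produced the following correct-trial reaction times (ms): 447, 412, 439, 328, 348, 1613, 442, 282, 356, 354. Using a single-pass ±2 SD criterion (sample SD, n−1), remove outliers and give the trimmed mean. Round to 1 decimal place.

n = 10, ΣRT = 5021, M = 502.100
Σ(x−M)² = 1398626.90; s = √(1398626.90/9) = 394.212
Cutoffs: 502.100 ± 2·394.212 → [-286.3, 1290.5]
Outside: 1613 → excluded.
Retained (n=9): Σ = 3408, mean = 3408/9 = 378.667

378.7 ms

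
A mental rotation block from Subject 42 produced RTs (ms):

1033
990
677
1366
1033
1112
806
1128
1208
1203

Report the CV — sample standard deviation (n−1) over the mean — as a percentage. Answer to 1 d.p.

19.0%

n = 10, Σ = 10556, M = 1055.6000
Σ(x−M)² = 360686.400; s = √(360686.400/9) = 200.1906
CV = 200.1906 / 1055.6000 = 0.18965 = 18.965%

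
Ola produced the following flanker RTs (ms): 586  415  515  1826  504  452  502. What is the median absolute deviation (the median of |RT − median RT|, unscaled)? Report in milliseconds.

52 ms

Sorted: 415, 452, 502, 504, 515, 586, 1826 → median = 504
|x − 504|: 82, 89, 11, 1322, 0, 52, 2
Sorted deviations: 0, 2, 11, 52, 82, 89, 1322 → MAD = 52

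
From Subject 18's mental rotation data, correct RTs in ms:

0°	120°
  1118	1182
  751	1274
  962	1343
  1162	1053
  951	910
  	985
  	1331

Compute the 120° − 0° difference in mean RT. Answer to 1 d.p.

165.2 ms

M(0°) = 4944/5 = 988.800
M(120°) = 8078/7 = 1154.000
Difference = 1154.000 − 988.800 = 165.200 ms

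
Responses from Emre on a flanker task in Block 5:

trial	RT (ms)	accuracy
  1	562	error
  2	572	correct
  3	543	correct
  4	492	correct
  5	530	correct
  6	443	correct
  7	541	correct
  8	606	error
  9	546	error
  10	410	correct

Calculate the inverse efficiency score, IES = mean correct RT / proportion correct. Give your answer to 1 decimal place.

720.6 ms

Correct trials (n=7): 572, 543, 492, 530, 443, 541, 410
Mean correct RT = 3531/7 = 504.4286 ms
Proportion correct = 7/10
IES = 504.4286 / (7/10) = 720.612 ms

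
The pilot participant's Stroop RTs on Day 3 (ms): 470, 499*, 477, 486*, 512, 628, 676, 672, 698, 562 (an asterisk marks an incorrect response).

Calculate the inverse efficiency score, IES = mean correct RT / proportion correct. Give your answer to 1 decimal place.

733.6 ms

Correct trials (n=8): 470, 477, 512, 628, 676, 672, 698, 562
Mean correct RT = 4695/8 = 586.8750 ms
Proportion correct = 8/10
IES = 586.8750 / (8/10) = 733.594 ms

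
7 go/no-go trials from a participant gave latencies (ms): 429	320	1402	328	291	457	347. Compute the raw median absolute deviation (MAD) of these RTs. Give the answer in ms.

56 ms

Sorted: 291, 320, 328, 347, 429, 457, 1402 → median = 347
|x − 347|: 82, 27, 1055, 19, 56, 110, 0
Sorted deviations: 0, 19, 27, 56, 82, 110, 1055 → MAD = 56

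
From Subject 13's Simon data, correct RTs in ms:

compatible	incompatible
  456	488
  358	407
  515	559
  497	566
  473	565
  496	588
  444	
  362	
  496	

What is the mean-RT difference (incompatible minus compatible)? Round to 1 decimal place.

M(compatible) = 4097/9 = 455.222
M(incompatible) = 3173/6 = 528.833
Difference = 528.833 − 455.222 = 73.611 ms

73.6 ms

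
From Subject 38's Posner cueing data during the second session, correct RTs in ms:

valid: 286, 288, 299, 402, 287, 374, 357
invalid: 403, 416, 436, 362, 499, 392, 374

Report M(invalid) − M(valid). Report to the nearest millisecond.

84 ms

M(valid) = 2293/7 = 327.571
M(invalid) = 2882/7 = 411.714
Difference = 411.714 − 327.571 = 84.143 ms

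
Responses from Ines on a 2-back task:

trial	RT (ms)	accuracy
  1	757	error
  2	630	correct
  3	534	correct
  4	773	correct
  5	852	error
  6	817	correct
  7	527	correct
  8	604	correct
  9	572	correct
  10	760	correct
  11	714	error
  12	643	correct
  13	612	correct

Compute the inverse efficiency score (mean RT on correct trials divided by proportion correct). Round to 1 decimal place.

Correct trials (n=10): 630, 534, 773, 817, 527, 604, 572, 760, 643, 612
Mean correct RT = 6472/10 = 647.2000 ms
Proportion correct = 10/13
IES = 647.2000 / (10/13) = 841.360 ms

841.4 ms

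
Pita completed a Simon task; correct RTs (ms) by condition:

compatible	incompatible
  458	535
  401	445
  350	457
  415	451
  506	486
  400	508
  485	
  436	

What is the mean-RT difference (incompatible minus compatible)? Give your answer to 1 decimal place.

M(compatible) = 3451/8 = 431.375
M(incompatible) = 2882/6 = 480.333
Difference = 480.333 − 431.375 = 48.958 ms

49.0 ms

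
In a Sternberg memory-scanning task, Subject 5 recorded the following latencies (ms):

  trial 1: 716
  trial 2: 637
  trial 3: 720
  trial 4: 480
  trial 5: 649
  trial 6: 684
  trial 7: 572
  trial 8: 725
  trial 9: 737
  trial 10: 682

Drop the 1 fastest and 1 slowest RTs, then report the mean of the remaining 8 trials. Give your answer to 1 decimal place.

673.1 ms

Sorted: 480, 572, 637, 649, 682, 684, 716, 720, 725, 737
Drop lowest 1 (480) and highest 1 (737)
Remaining (n=8): Σ = 5385, mean = 5385/8 = 673.125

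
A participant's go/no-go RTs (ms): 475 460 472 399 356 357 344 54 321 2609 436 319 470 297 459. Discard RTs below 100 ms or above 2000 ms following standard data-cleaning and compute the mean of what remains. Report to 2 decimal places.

397.31 ms

Excluded: 54, 2609
Retained (n=13): Σ = 5165
Mean = 5165/13 = 397.3077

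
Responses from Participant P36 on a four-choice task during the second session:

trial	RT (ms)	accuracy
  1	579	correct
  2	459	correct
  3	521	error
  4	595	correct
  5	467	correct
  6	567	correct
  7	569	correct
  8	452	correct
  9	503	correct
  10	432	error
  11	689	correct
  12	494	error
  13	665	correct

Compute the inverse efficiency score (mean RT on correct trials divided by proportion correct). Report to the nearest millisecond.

Correct trials (n=10): 579, 459, 595, 467, 567, 569, 452, 503, 689, 665
Mean correct RT = 5545/10 = 554.5000 ms
Proportion correct = 10/13
IES = 554.5000 / (10/13) = 720.850 ms

721 ms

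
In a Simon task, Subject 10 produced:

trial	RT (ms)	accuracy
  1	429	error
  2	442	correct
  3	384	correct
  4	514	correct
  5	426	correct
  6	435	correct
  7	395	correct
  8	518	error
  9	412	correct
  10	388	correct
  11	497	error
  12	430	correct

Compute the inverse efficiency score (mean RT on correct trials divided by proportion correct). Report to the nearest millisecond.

Correct trials (n=9): 442, 384, 514, 426, 435, 395, 412, 388, 430
Mean correct RT = 3826/9 = 425.1111 ms
Proportion correct = 9/12
IES = 425.1111 / (9/12) = 566.815 ms

567 ms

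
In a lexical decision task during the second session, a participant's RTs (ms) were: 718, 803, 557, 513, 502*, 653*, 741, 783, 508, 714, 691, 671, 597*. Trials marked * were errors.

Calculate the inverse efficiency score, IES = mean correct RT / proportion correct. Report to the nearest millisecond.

Correct trials (n=10): 718, 803, 557, 513, 741, 783, 508, 714, 691, 671
Mean correct RT = 6699/10 = 669.9000 ms
Proportion correct = 10/13
IES = 669.9000 / (10/13) = 870.870 ms

871 ms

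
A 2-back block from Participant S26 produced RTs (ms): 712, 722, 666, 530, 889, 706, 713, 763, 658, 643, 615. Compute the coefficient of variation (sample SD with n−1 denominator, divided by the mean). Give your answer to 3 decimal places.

n = 11, Σ = 7617, M = 692.4545
Σ(x−M)² = 82190.727; s = √(82190.727/10) = 90.6591
CV = 90.6591 / 692.4545 = 0.13092

0.131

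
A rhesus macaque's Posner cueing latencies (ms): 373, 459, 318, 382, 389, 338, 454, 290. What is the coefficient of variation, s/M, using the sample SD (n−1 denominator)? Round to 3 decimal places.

n = 8, Σ = 3003, M = 375.3750
Σ(x−M)² = 25387.875; s = √(25387.875/7) = 60.2232
CV = 60.2232 / 375.3750 = 0.16043

0.160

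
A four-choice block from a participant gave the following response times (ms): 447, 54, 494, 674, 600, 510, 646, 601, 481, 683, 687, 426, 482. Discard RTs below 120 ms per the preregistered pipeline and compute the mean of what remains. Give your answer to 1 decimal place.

560.9 ms

Excluded: 54
Retained (n=12): Σ = 6731
Mean = 6731/12 = 560.9167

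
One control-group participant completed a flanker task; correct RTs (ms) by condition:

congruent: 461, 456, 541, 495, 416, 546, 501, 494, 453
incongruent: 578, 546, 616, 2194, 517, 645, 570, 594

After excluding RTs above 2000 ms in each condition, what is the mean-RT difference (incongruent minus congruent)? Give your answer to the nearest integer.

96 ms

incongruent: exclude 2194
M(congruent) = 4363/9 = 484.778
M(incongruent) = 4066/7 = 580.857
Difference = 580.857 − 484.778 = 96.079 ms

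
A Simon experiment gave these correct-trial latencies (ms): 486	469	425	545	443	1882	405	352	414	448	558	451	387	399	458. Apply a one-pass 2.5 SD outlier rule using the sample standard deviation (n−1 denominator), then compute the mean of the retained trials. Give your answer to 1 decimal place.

445.7 ms

n = 15, ΣRT = 8122, M = 541.467
Σ(x−M)² = 1967715.73; s = √(1967715.73/14) = 374.901
Cutoffs: 541.467 ± 2.5·374.901 → [-395.8, 1478.7]
Outside: 1882 → excluded.
Retained (n=14): Σ = 6240, mean = 6240/14 = 445.714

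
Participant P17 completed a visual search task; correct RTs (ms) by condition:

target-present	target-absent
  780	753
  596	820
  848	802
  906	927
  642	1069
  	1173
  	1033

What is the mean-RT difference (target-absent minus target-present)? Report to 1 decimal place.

185.2 ms

M(target-present) = 3772/5 = 754.400
M(target-absent) = 6577/7 = 939.571
Difference = 939.571 − 754.400 = 185.171 ms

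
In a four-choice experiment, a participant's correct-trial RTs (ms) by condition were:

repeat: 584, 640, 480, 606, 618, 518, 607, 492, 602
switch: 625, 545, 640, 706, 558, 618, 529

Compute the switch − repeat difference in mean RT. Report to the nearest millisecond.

M(repeat) = 5147/9 = 571.889
M(switch) = 4221/7 = 603.000
Difference = 603.000 − 571.889 = 31.111 ms

31 ms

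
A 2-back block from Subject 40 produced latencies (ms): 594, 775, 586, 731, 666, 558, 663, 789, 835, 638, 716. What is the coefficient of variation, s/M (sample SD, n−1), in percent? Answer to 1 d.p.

n = 11, Σ = 7551, M = 686.4545
Σ(x−M)² = 81734.727; s = √(81734.727/10) = 90.4073
CV = 90.4073 / 686.4545 = 0.13170 = 13.170%

13.2%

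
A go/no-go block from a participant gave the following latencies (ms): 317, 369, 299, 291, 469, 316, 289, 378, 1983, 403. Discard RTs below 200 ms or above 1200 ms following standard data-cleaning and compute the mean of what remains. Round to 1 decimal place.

Excluded: 1983
Retained (n=9): Σ = 3131
Mean = 3131/9 = 347.8889

347.9 ms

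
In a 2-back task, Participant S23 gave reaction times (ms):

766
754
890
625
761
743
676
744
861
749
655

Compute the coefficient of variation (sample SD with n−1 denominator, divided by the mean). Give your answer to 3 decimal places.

n = 11, Σ = 8224, M = 747.6364
Σ(x−M)² = 62464.545; s = √(62464.545/10) = 79.0345
CV = 79.0345 / 747.6364 = 0.10571

0.106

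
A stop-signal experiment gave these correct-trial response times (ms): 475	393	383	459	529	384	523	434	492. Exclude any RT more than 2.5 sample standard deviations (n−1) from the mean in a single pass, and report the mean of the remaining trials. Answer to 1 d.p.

452.4 ms

n = 9, ΣRT = 4072, M = 452.444
Σ(x−M)² = 26336.22; s = √(26336.22/8) = 57.376
Cutoffs: 452.444 ± 2.5·57.376 → [309.0, 595.9]
No RTs fall outside the cutoffs; all 9 retained. Mean = 4072/9 = 452.444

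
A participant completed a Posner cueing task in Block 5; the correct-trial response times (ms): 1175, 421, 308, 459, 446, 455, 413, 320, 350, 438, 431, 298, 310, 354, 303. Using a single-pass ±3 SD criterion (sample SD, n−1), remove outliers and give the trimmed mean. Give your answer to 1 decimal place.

379.0 ms

n = 15, ΣRT = 6481, M = 432.067
Σ(x−M)² = 644230.93; s = √(644230.93/14) = 214.515
Cutoffs: 432.067 ± 3·214.515 → [-211.5, 1075.6]
Outside: 1175 → excluded.
Retained (n=14): Σ = 5306, mean = 5306/14 = 379.000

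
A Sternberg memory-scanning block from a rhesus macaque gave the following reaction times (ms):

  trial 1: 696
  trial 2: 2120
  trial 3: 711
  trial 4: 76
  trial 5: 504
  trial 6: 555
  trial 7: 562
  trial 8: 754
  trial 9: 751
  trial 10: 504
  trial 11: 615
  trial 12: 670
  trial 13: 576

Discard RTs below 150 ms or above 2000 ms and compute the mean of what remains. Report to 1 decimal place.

627.1 ms

Excluded: 76, 2120
Retained (n=11): Σ = 6898
Mean = 6898/11 = 627.0909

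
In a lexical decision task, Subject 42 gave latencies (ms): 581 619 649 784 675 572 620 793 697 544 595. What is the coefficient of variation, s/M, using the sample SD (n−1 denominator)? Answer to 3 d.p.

n = 11, Σ = 7129, M = 648.0909
Σ(x−M)² = 68166.909; s = √(68166.909/10) = 82.5633
CV = 82.5633 / 648.0909 = 0.12739

0.127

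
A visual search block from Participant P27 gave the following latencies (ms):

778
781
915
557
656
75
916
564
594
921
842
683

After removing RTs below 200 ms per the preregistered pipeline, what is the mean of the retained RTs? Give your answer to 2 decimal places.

746.09 ms

Excluded: 75
Retained (n=11): Σ = 8207
Mean = 8207/11 = 746.0909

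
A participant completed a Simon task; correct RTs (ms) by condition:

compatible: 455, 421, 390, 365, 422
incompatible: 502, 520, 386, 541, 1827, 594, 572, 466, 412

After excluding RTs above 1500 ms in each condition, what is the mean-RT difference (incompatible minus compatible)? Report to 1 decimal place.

incompatible: exclude 1827
M(compatible) = 2053/5 = 410.600
M(incompatible) = 3993/8 = 499.125
Difference = 499.125 − 410.600 = 88.525 ms

88.5 ms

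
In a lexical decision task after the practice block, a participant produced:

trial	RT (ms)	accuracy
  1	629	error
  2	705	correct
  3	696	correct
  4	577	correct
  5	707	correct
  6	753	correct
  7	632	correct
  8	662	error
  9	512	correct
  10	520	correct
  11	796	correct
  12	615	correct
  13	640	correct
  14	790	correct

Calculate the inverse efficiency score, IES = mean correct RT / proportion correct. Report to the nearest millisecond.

Correct trials (n=12): 705, 696, 577, 707, 753, 632, 512, 520, 796, 615, 640, 790
Mean correct RT = 7943/12 = 661.9167 ms
Proportion correct = 12/14
IES = 661.9167 / (12/14) = 772.236 ms

772 ms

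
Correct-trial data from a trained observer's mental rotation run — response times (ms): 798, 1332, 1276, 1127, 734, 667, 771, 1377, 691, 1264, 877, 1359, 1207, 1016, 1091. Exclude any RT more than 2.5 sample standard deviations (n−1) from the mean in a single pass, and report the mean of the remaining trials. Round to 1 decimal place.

1039.1 ms

n = 15, ΣRT = 15587, M = 1039.133
Σ(x−M)² = 957149.73; s = √(957149.73/14) = 261.472
Cutoffs: 1039.133 ± 2.5·261.472 → [385.5, 1692.8]
No RTs fall outside the cutoffs; all 15 retained. Mean = 15587/15 = 1039.133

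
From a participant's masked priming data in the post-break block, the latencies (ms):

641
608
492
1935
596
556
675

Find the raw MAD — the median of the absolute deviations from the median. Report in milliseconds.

52 ms

Sorted: 492, 556, 596, 608, 641, 675, 1935 → median = 608
|x − 608|: 33, 0, 116, 1327, 12, 52, 67
Sorted deviations: 0, 12, 33, 52, 67, 116, 1327 → MAD = 52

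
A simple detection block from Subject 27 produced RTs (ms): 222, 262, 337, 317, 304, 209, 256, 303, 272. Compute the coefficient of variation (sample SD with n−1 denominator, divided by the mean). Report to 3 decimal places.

0.157

n = 9, Σ = 2482, M = 275.7778
Σ(x−M)² = 14931.556; s = √(14931.556/8) = 43.2024
CV = 43.2024 / 275.7778 = 0.15666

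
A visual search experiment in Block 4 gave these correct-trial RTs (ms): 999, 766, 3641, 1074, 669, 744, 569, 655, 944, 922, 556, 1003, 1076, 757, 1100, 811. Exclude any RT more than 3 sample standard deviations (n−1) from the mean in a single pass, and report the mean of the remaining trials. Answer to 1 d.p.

843.0 ms

n = 16, ΣRT = 16286, M = 1017.875
Σ(x−M)² = 7826795.75; s = √(7826795.75/15) = 722.348
Cutoffs: 1017.875 ± 3·722.348 → [-1149.2, 3184.9]
Outside: 3641 → excluded.
Retained (n=15): Σ = 12645, mean = 12645/15 = 843.000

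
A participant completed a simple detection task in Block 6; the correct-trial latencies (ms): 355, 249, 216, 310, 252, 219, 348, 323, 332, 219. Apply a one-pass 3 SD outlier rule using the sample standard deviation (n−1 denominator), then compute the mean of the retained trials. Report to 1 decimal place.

n = 10, ΣRT = 2823, M = 282.300
Σ(x−M)² = 28932.10; s = √(28932.10/9) = 56.698
Cutoffs: 282.300 ± 3·56.698 → [112.2, 452.4]
No RTs fall outside the cutoffs; all 10 retained. Mean = 2823/10 = 282.300

282.3 ms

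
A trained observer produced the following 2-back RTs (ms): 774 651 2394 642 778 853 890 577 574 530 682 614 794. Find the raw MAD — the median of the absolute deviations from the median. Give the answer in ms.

105 ms

Sorted: 530, 574, 577, 614, 642, 651, 682, 774, 778, 794, 853, 890, 2394 → median = 682
|x − 682|: 92, 31, 1712, 40, 96, 171, 208, 105, 108, 152, 0, 68, 112
Sorted deviations: 0, 31, 40, 68, 92, 96, 105, 108, 112, 152, 171, 208, 1712 → MAD = 105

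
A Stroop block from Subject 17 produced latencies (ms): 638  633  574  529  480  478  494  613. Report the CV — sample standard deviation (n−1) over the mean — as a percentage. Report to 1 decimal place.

n = 8, Σ = 4439, M = 554.8750
Σ(x−M)² = 32648.875; s = √(32648.875/7) = 68.2944
CV = 68.2944 / 554.8750 = 0.12308 = 12.308%

12.3%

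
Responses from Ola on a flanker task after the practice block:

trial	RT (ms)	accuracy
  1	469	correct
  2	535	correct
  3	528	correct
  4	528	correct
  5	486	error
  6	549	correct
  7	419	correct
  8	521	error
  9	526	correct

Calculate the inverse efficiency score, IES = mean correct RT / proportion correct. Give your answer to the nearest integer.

653 ms

Correct trials (n=7): 469, 535, 528, 528, 549, 419, 526
Mean correct RT = 3554/7 = 507.7143 ms
Proportion correct = 7/9
IES = 507.7143 / (7/9) = 652.776 ms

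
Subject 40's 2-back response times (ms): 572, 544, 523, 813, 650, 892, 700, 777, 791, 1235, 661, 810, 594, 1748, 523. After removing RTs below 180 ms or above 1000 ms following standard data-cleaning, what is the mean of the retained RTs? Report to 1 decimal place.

680.8 ms

Excluded: 1235, 1748
Retained (n=13): Σ = 8850
Mean = 8850/13 = 680.7692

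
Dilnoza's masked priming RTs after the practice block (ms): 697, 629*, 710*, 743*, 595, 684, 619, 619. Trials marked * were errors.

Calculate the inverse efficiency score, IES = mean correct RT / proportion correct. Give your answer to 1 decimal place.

1028.5 ms

Correct trials (n=5): 697, 595, 684, 619, 619
Mean correct RT = 3214/5 = 642.8000 ms
Proportion correct = 5/8
IES = 642.8000 / (5/8) = 1028.480 ms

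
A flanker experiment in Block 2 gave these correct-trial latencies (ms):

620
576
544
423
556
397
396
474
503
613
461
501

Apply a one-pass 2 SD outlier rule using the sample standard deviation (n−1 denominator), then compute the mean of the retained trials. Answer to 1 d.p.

505.3 ms

n = 12, ΣRT = 6064, M = 505.333
Σ(x−M)² = 67236.67; s = √(67236.67/11) = 78.182
Cutoffs: 505.333 ± 2·78.182 → [349.0, 661.7]
No RTs fall outside the cutoffs; all 12 retained. Mean = 6064/12 = 505.333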